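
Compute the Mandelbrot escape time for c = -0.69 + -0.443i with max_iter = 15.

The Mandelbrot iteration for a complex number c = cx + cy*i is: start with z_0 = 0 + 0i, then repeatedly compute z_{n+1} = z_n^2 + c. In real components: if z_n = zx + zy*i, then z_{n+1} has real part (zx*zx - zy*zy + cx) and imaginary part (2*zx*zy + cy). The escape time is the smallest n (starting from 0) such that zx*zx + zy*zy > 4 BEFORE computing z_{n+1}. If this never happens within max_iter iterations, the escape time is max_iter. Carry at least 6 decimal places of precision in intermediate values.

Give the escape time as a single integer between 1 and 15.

z_0 = 0 + 0i, c = -0.6900 + -0.4430i
Iter 1: z = -0.6900 + -0.4430i, |z|^2 = 0.6723
Iter 2: z = -0.4101 + 0.1683i, |z|^2 = 0.1966
Iter 3: z = -0.5501 + -0.5811i, |z|^2 = 0.6403
Iter 4: z = -0.7250 + 0.1963i, |z|^2 = 0.5642
Iter 5: z = -0.2029 + -0.7277i, |z|^2 = 0.5707
Iter 6: z = -1.1784 + -0.1477i, |z|^2 = 1.4104
Iter 7: z = 0.6768 + -0.0948i, |z|^2 = 0.4670
Iter 8: z = -0.2410 + -0.5713i, |z|^2 = 0.3845
Iter 9: z = -0.9583 + -0.1677i, |z|^2 = 0.9465
Iter 10: z = 0.2003 + -0.1217i, |z|^2 = 0.0549
Iter 11: z = -0.6647 + -0.4917i, |z|^2 = 0.6836
Iter 12: z = -0.4900 + 0.2107i, |z|^2 = 0.2845
Iter 13: z = -0.4943 + -0.6495i, |z|^2 = 0.6661
Iter 14: z = -0.8675 + 0.1991i, |z|^2 = 0.7921

Answer: 15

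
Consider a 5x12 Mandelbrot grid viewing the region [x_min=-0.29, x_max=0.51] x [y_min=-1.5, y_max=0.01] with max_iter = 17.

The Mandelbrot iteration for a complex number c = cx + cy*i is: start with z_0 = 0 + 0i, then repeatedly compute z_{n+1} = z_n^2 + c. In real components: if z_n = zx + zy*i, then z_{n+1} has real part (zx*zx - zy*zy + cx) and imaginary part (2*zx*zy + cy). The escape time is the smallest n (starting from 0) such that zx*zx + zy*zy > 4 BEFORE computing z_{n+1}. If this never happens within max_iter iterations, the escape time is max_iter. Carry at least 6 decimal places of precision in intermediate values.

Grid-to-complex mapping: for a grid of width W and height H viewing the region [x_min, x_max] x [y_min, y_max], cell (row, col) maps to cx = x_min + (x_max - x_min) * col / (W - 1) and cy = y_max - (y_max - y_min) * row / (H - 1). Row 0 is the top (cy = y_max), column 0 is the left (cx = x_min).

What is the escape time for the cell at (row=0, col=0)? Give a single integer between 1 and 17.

Answer: 17

Derivation:
z_0 = 0 + 0i, c = -0.2900 + 0.0100i
Iter 1: z = -0.2900 + 0.0100i, |z|^2 = 0.0842
Iter 2: z = -0.2060 + 0.0042i, |z|^2 = 0.0425
Iter 3: z = -0.2476 + 0.0083i, |z|^2 = 0.0614
Iter 4: z = -0.2288 + 0.0059i, |z|^2 = 0.0524
Iter 5: z = -0.2377 + 0.0073i, |z|^2 = 0.0566
Iter 6: z = -0.2336 + 0.0065i, |z|^2 = 0.0546
Iter 7: z = -0.2355 + 0.0069i, |z|^2 = 0.0555
Iter 8: z = -0.2346 + 0.0067i, |z|^2 = 0.0551
Iter 9: z = -0.2350 + 0.0068i, |z|^2 = 0.0553
Iter 10: z = -0.2348 + 0.0068i, |z|^2 = 0.0552
Iter 11: z = -0.2349 + 0.0068i, |z|^2 = 0.0552
Iter 12: z = -0.2349 + 0.0068i, |z|^2 = 0.0552
Iter 13: z = -0.2349 + 0.0068i, |z|^2 = 0.0552
Iter 14: z = -0.2349 + 0.0068i, |z|^2 = 0.0552
Iter 15: z = -0.2349 + 0.0068i, |z|^2 = 0.0552
Iter 16: z = -0.2349 + 0.0068i, |z|^2 = 0.0552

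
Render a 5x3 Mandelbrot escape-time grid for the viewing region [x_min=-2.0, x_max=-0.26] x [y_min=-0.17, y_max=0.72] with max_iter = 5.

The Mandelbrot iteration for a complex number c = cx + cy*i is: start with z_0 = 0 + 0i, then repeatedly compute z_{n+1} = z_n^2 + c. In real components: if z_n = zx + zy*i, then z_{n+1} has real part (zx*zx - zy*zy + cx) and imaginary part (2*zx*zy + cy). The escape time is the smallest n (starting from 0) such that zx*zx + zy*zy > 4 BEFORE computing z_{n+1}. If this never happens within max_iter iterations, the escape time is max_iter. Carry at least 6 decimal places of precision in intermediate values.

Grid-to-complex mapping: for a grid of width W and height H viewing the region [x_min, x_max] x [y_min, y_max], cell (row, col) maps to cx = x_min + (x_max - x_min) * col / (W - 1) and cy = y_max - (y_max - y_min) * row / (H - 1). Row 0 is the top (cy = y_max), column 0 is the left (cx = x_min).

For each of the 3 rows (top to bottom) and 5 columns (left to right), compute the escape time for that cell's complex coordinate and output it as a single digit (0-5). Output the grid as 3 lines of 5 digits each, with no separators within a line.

Answer: 13355
14555
15555

Derivation:
(row=0, col=0): c = -2.0000 + 0.7200i → escape time 1
(row=0, col=1): c = -1.5650 + 0.7200i → escape time 3
(row=0, col=2): c = -1.1300 + 0.7200i → escape time 3
(row=0, col=3): c = -0.6950 + 0.7200i → escape time 5
(row=0, col=4): c = -0.2600 + 0.7200i → escape time 5
(row=1, col=0): c = -2.0000 + 0.2750i → escape time 1
(row=1, col=1): c = -1.5650 + 0.2750i → escape time 4
(row=1, col=2): c = -1.1300 + 0.2750i → escape time 5
(row=1, col=3): c = -0.6950 + 0.2750i → escape time 5
(row=1, col=4): c = -0.2600 + 0.2750i → escape time 5
(row=2, col=0): c = -2.0000 + -0.1700i → escape time 1
(row=2, col=1): c = -1.5650 + -0.1700i → escape time 5
(row=2, col=2): c = -1.1300 + -0.1700i → escape time 5
(row=2, col=3): c = -0.6950 + -0.1700i → escape time 5
(row=2, col=4): c = -0.2600 + -0.1700i → escape time 5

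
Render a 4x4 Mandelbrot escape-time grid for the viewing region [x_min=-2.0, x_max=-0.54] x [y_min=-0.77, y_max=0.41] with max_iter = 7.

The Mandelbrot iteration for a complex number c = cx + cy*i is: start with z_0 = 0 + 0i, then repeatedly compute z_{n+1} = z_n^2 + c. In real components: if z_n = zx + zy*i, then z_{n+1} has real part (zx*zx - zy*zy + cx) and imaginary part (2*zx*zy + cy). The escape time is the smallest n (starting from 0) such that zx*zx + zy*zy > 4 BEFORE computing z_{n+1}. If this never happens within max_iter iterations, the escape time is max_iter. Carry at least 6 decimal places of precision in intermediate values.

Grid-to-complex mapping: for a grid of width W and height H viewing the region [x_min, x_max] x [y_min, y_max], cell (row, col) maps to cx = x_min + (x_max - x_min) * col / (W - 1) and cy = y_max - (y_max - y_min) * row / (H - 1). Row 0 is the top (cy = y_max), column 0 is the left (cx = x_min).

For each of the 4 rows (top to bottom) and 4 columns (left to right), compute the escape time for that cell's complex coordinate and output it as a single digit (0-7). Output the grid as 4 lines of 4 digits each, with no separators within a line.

Answer: 1467
1777
1477
1336

Derivation:
(row=0, col=0): c = -2.0000 + 0.4100i → escape time 1
(row=0, col=1): c = -1.5133 + 0.4100i → escape time 4
(row=0, col=2): c = -1.0267 + 0.4100i → escape time 6
(row=0, col=3): c = -0.5400 + 0.4100i → escape time 7
(row=1, col=0): c = -2.0000 + 0.0167i → escape time 1
(row=1, col=1): c = -1.5133 + 0.0167i → escape time 7
(row=1, col=2): c = -1.0267 + 0.0167i → escape time 7
(row=1, col=3): c = -0.5400 + 0.0167i → escape time 7
(row=2, col=0): c = -2.0000 + -0.3767i → escape time 1
(row=2, col=1): c = -1.5133 + -0.3767i → escape time 4
(row=2, col=2): c = -1.0267 + -0.3767i → escape time 7
(row=2, col=3): c = -0.5400 + -0.3767i → escape time 7
(row=3, col=0): c = -2.0000 + -0.7700i → escape time 1
(row=3, col=1): c = -1.5133 + -0.7700i → escape time 3
(row=3, col=2): c = -1.0267 + -0.7700i → escape time 3
(row=3, col=3): c = -0.5400 + -0.7700i → escape time 6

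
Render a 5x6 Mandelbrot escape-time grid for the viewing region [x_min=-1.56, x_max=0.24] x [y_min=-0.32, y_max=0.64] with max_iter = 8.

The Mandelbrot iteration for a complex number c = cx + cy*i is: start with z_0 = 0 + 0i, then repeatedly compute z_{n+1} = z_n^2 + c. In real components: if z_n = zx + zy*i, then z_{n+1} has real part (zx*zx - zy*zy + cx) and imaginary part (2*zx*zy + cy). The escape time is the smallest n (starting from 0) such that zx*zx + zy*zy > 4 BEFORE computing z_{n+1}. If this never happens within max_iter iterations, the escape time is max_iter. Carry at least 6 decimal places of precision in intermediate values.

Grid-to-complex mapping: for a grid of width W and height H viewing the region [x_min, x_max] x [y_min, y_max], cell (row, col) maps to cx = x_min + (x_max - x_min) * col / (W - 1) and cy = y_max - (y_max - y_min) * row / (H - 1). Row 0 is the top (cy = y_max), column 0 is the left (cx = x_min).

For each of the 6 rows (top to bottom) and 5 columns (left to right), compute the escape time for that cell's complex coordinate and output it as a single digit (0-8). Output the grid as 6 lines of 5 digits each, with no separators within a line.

Answer: 34788
35888
58888
78888
68888
48888

Derivation:
(row=0, col=0): c = -1.5600 + 0.6400i → escape time 3
(row=0, col=1): c = -1.1100 + 0.6400i → escape time 4
(row=0, col=2): c = -0.6600 + 0.6400i → escape time 7
(row=0, col=3): c = -0.2100 + 0.6400i → escape time 8
(row=0, col=4): c = 0.2400 + 0.6400i → escape time 8
(row=1, col=0): c = -1.5600 + 0.4480i → escape time 3
(row=1, col=1): c = -1.1100 + 0.4480i → escape time 5
(row=1, col=2): c = -0.6600 + 0.4480i → escape time 8
(row=1, col=3): c = -0.2100 + 0.4480i → escape time 8
(row=1, col=4): c = 0.2400 + 0.4480i → escape time 8
(row=2, col=0): c = -1.5600 + 0.2560i → escape time 5
(row=2, col=1): c = -1.1100 + 0.2560i → escape time 8
(row=2, col=2): c = -0.6600 + 0.2560i → escape time 8
(row=2, col=3): c = -0.2100 + 0.2560i → escape time 8
(row=2, col=4): c = 0.2400 + 0.2560i → escape time 8
(row=3, col=0): c = -1.5600 + 0.0640i → escape time 7
(row=3, col=1): c = -1.1100 + 0.0640i → escape time 8
(row=3, col=2): c = -0.6600 + 0.0640i → escape time 8
(row=3, col=3): c = -0.2100 + 0.0640i → escape time 8
(row=3, col=4): c = 0.2400 + 0.0640i → escape time 8
(row=4, col=0): c = -1.5600 + -0.1280i → escape time 6
(row=4, col=1): c = -1.1100 + -0.1280i → escape time 8
(row=4, col=2): c = -0.6600 + -0.1280i → escape time 8
(row=4, col=3): c = -0.2100 + -0.1280i → escape time 8
(row=4, col=4): c = 0.2400 + -0.1280i → escape time 8
(row=5, col=0): c = -1.5600 + -0.3200i → escape time 4
(row=5, col=1): c = -1.1100 + -0.3200i → escape time 8
(row=5, col=2): c = -0.6600 + -0.3200i → escape time 8
(row=5, col=3): c = -0.2100 + -0.3200i → escape time 8
(row=5, col=4): c = 0.2400 + -0.3200i → escape time 8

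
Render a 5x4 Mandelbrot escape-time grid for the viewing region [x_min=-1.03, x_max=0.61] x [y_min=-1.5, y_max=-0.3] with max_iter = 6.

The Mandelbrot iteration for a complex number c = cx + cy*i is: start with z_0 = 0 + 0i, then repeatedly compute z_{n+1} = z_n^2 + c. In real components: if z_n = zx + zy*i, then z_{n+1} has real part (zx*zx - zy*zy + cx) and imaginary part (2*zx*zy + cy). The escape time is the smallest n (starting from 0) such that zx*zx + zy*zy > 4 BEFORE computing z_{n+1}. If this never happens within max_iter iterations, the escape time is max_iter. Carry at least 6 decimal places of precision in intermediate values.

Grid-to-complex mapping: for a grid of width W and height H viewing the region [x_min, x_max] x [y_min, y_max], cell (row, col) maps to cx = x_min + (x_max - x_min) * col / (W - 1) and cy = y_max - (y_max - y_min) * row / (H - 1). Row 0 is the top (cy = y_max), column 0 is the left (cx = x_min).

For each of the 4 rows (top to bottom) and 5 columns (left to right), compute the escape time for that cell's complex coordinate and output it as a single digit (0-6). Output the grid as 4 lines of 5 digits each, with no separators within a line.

Answer: 66664
46663
33632
22222

Derivation:
(row=0, col=0): c = -1.0300 + -0.3000i → escape time 6
(row=0, col=1): c = -0.6200 + -0.3000i → escape time 6
(row=0, col=2): c = -0.2100 + -0.3000i → escape time 6
(row=0, col=3): c = 0.2000 + -0.3000i → escape time 6
(row=0, col=4): c = 0.6100 + -0.3000i → escape time 4
(row=1, col=0): c = -1.0300 + -0.7000i → escape time 4
(row=1, col=1): c = -0.6200 + -0.7000i → escape time 6
(row=1, col=2): c = -0.2100 + -0.7000i → escape time 6
(row=1, col=3): c = 0.2000 + -0.7000i → escape time 6
(row=1, col=4): c = 0.6100 + -0.7000i → escape time 3
(row=2, col=0): c = -1.0300 + -1.1000i → escape time 3
(row=2, col=1): c = -0.6200 + -1.1000i → escape time 3
(row=2, col=2): c = -0.2100 + -1.1000i → escape time 6
(row=2, col=3): c = 0.2000 + -1.1000i → escape time 3
(row=2, col=4): c = 0.6100 + -1.1000i → escape time 2
(row=3, col=0): c = -1.0300 + -1.5000i → escape time 2
(row=3, col=1): c = -0.6200 + -1.5000i → escape time 2
(row=3, col=2): c = -0.2100 + -1.5000i → escape time 2
(row=3, col=3): c = 0.2000 + -1.5000i → escape time 2
(row=3, col=4): c = 0.6100 + -1.5000i → escape time 2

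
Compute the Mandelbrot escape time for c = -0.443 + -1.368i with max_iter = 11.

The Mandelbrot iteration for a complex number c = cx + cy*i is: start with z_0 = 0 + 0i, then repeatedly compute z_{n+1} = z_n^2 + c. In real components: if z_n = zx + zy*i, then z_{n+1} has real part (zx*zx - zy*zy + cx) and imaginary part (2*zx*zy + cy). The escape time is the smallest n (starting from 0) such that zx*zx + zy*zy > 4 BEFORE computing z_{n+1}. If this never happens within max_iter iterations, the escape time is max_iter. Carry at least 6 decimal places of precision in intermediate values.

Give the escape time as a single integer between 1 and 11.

Answer: 2

Derivation:
z_0 = 0 + 0i, c = -0.4430 + -1.3680i
Iter 1: z = -0.4430 + -1.3680i, |z|^2 = 2.0677
Iter 2: z = -2.1182 + -0.1560i, |z|^2 = 4.5110
Escaped at iteration 2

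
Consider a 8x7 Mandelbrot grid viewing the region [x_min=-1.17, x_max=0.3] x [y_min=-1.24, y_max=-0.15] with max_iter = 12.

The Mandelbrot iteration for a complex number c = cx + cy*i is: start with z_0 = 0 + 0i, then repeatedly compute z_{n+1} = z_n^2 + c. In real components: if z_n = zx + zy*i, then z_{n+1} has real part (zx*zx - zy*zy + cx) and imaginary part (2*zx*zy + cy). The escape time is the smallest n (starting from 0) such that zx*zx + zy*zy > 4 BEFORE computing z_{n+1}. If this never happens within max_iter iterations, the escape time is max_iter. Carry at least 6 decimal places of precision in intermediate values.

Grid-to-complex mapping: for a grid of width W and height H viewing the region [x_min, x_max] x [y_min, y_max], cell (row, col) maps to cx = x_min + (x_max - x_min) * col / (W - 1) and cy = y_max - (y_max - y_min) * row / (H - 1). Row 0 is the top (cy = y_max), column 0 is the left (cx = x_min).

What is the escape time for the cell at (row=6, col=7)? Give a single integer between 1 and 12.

Answer: 2

Derivation:
z_0 = 0 + 0i, c = 0.3000 + -1.2400i
Iter 1: z = 0.3000 + -1.2400i, |z|^2 = 1.6276
Iter 2: z = -1.1476 + -1.9840i, |z|^2 = 5.2532
Escaped at iteration 2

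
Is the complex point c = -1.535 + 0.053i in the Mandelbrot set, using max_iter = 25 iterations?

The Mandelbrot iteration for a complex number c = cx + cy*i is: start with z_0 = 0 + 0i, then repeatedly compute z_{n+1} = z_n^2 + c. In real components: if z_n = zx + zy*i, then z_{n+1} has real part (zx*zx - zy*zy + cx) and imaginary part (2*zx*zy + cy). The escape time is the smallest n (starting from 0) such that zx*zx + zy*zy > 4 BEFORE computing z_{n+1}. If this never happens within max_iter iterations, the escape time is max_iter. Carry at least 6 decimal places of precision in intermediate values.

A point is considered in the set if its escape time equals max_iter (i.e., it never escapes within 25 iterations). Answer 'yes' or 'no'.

z_0 = 0 + 0i, c = -1.5350 + 0.0530i
Iter 1: z = -1.5350 + 0.0530i, |z|^2 = 2.3590
Iter 2: z = 0.8184 + -0.1097i, |z|^2 = 0.6818
Iter 3: z = -0.8772 + -0.1266i, |z|^2 = 0.7856
Iter 4: z = -0.7815 + 0.2751i, |z|^2 = 0.6864
Iter 5: z = -0.9999 + -0.3769i, |z|^2 = 1.1420
Iter 6: z = -0.6772 + 0.8068i, |z|^2 = 1.1096
Iter 7: z = -1.7274 + -1.0397i, |z|^2 = 4.0649
Escaped at iteration 7

Answer: no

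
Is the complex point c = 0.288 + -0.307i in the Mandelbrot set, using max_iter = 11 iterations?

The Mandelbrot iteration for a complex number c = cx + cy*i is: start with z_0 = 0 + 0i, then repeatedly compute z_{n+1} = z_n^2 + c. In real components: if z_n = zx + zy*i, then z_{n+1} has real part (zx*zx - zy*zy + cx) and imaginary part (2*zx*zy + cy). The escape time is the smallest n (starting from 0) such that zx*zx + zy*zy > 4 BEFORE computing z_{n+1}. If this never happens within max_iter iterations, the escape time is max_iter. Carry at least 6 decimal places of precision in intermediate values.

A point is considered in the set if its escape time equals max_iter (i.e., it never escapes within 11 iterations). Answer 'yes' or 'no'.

Answer: yes

Derivation:
z_0 = 0 + 0i, c = 0.2880 + -0.3070i
Iter 1: z = 0.2880 + -0.3070i, |z|^2 = 0.1772
Iter 2: z = 0.2767 + -0.4838i, |z|^2 = 0.3107
Iter 3: z = 0.1305 + -0.5747i, |z|^2 = 0.3474
Iter 4: z = -0.0253 + -0.4570i, |z|^2 = 0.2095
Iter 5: z = 0.0798 + -0.2839i, |z|^2 = 0.0870
Iter 6: z = 0.2138 + -0.3523i, |z|^2 = 0.1698
Iter 7: z = 0.2096 + -0.4576i, |z|^2 = 0.2534
Iter 8: z = 0.1225 + -0.4988i, |z|^2 = 0.2638
Iter 9: z = 0.0542 + -0.4292i, |z|^2 = 0.1871
Iter 10: z = 0.1067 + -0.3535i, |z|^2 = 0.1364
Did not escape in 11 iterations → in set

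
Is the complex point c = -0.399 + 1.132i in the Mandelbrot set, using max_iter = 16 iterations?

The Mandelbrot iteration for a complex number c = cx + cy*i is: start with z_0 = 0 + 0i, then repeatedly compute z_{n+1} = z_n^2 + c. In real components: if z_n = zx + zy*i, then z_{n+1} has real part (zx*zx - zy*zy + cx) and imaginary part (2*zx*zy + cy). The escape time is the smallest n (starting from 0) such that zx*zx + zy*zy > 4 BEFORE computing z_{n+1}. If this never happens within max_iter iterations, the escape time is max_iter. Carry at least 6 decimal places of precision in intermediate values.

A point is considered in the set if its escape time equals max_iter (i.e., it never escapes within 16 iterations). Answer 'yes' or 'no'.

Answer: no

Derivation:
z_0 = 0 + 0i, c = -0.3990 + 1.1320i
Iter 1: z = -0.3990 + 1.1320i, |z|^2 = 1.4406
Iter 2: z = -1.5212 + 0.2287i, |z|^2 = 2.3664
Iter 3: z = 1.8628 + 0.4363i, |z|^2 = 3.6605
Iter 4: z = 2.8808 + 2.7575i, |z|^2 = 15.9028
Escaped at iteration 4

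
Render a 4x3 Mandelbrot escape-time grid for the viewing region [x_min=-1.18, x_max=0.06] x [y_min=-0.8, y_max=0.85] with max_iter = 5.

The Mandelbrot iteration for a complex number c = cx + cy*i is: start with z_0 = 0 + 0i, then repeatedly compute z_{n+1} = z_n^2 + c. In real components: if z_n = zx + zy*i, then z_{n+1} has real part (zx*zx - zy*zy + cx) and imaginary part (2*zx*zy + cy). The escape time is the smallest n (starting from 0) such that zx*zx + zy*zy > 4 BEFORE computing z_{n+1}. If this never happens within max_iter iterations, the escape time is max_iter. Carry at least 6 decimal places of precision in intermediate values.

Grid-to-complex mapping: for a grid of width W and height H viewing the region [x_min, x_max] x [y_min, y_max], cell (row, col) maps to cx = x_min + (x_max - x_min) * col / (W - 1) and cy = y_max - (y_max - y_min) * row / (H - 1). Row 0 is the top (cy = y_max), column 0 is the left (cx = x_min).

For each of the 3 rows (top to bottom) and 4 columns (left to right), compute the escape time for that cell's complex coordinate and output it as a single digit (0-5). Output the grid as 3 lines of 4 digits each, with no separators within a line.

Answer: 3455
5555
3455

Derivation:
(row=0, col=0): c = -1.1800 + 0.8500i → escape time 3
(row=0, col=1): c = -0.7667 + 0.8500i → escape time 4
(row=0, col=2): c = -0.3533 + 0.8500i → escape time 5
(row=0, col=3): c = 0.0600 + 0.8500i → escape time 5
(row=1, col=0): c = -1.1800 + 0.0250i → escape time 5
(row=1, col=1): c = -0.7667 + 0.0250i → escape time 5
(row=1, col=2): c = -0.3533 + 0.0250i → escape time 5
(row=1, col=3): c = 0.0600 + 0.0250i → escape time 5
(row=2, col=0): c = -1.1800 + -0.8000i → escape time 3
(row=2, col=1): c = -0.7667 + -0.8000i → escape time 4
(row=2, col=2): c = -0.3533 + -0.8000i → escape time 5
(row=2, col=3): c = 0.0600 + -0.8000i → escape time 5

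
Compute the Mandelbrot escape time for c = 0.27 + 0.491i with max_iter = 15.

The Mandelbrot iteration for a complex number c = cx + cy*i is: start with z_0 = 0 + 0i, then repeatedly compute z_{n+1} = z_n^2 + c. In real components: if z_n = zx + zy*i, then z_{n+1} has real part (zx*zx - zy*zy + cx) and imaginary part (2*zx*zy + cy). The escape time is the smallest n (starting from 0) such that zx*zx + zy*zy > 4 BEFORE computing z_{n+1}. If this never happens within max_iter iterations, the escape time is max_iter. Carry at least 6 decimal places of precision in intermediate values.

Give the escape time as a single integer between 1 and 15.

z_0 = 0 + 0i, c = 0.2700 + 0.4910i
Iter 1: z = 0.2700 + 0.4910i, |z|^2 = 0.3140
Iter 2: z = 0.1018 + 0.7561i, |z|^2 = 0.5821
Iter 3: z = -0.2914 + 0.6450i, |z|^2 = 0.5009
Iter 4: z = -0.0611 + 0.1151i, |z|^2 = 0.0170
Iter 5: z = 0.2605 + 0.4769i, |z|^2 = 0.2953
Iter 6: z = 0.1104 + 0.7395i, |z|^2 = 0.5590
Iter 7: z = -0.2646 + 0.6542i, |z|^2 = 0.4981
Iter 8: z = -0.0880 + 0.1447i, |z|^2 = 0.0287
Iter 9: z = 0.2568 + 0.4655i, |z|^2 = 0.2827
Iter 10: z = 0.1192 + 0.7301i, |z|^2 = 0.5472
Iter 11: z = -0.2488 + 0.6651i, |z|^2 = 0.5043
Iter 12: z = -0.1105 + 0.1600i, |z|^2 = 0.0378
Iter 13: z = 0.2566 + 0.4556i, |z|^2 = 0.2735
Iter 14: z = 0.1282 + 0.7248i, |z|^2 = 0.5418

Answer: 15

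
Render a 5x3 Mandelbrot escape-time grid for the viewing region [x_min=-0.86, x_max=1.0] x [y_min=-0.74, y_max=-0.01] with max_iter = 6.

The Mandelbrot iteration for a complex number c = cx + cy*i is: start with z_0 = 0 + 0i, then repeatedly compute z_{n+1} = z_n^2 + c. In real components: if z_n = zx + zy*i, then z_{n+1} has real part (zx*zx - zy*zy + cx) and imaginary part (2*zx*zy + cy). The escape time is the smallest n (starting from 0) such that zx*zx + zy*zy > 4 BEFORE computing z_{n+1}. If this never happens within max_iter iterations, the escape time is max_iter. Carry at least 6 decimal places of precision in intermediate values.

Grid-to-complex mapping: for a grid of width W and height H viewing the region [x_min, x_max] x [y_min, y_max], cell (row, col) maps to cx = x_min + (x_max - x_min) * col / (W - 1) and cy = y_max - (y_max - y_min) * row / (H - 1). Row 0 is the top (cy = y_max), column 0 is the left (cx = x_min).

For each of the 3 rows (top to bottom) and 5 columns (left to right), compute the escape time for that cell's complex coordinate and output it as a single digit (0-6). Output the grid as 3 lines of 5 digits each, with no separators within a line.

Answer: 66652
66642
46632

Derivation:
(row=0, col=0): c = -0.8600 + -0.0100i → escape time 6
(row=0, col=1): c = -0.3950 + -0.0100i → escape time 6
(row=0, col=2): c = 0.0700 + -0.0100i → escape time 6
(row=0, col=3): c = 0.5350 + -0.0100i → escape time 5
(row=0, col=4): c = 1.0000 + -0.0100i → escape time 2
(row=1, col=0): c = -0.8600 + -0.3750i → escape time 6
(row=1, col=1): c = -0.3950 + -0.3750i → escape time 6
(row=1, col=2): c = 0.0700 + -0.3750i → escape time 6
(row=1, col=3): c = 0.5350 + -0.3750i → escape time 4
(row=1, col=4): c = 1.0000 + -0.3750i → escape time 2
(row=2, col=0): c = -0.8600 + -0.7400i → escape time 4
(row=2, col=1): c = -0.3950 + -0.7400i → escape time 6
(row=2, col=2): c = 0.0700 + -0.7400i → escape time 6
(row=2, col=3): c = 0.5350 + -0.7400i → escape time 3
(row=2, col=4): c = 1.0000 + -0.7400i → escape time 2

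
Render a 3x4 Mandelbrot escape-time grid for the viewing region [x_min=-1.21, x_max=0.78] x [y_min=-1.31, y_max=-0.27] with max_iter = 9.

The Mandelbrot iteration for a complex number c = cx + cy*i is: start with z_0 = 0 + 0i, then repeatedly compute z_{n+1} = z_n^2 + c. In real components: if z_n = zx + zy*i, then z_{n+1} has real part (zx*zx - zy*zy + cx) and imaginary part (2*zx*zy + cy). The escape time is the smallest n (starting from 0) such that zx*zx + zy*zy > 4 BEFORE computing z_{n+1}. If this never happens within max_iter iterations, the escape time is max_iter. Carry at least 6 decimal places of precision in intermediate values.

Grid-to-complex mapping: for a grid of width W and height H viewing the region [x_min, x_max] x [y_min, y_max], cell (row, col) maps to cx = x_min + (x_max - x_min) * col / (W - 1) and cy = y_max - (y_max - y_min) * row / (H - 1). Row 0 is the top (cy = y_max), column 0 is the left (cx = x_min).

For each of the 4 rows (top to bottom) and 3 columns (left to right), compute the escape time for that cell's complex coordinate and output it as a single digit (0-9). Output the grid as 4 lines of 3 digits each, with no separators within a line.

(row=0, col=0): c = -1.2100 + -0.2700i → escape time 9
(row=0, col=1): c = -0.2150 + -0.2700i → escape time 9
(row=0, col=2): c = 0.7800 + -0.2700i → escape time 3
(row=1, col=0): c = -1.2100 + -0.6167i → escape time 3
(row=1, col=1): c = -0.2150 + -0.6167i → escape time 9
(row=1, col=2): c = 0.7800 + -0.6167i → escape time 3
(row=2, col=0): c = -1.2100 + -0.9633i → escape time 3
(row=2, col=1): c = -0.2150 + -0.9633i → escape time 7
(row=2, col=2): c = 0.7800 + -0.9633i → escape time 2
(row=3, col=0): c = -1.2100 + -1.3100i → escape time 2
(row=3, col=1): c = -0.2150 + -1.3100i → escape time 2
(row=3, col=2): c = 0.7800 + -1.3100i → escape time 2

Answer: 993
393
372
222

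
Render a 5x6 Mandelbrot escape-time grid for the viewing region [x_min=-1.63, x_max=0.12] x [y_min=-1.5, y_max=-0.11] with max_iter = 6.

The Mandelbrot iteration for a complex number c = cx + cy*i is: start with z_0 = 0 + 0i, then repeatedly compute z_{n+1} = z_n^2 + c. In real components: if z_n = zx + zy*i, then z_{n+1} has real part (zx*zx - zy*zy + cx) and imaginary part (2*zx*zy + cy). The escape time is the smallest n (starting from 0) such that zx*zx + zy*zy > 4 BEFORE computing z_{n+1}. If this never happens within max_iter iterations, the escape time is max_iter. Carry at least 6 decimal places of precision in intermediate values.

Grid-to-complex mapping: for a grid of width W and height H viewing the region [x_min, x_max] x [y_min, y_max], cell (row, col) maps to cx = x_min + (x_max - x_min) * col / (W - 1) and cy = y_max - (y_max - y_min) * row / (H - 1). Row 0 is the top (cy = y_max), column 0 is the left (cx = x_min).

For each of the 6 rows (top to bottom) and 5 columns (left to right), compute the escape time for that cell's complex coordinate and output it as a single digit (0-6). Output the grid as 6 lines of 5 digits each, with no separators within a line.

(row=0, col=0): c = -1.6300 + -0.1100i → escape time 6
(row=0, col=1): c = -1.1925 + -0.1100i → escape time 6
(row=0, col=2): c = -0.7550 + -0.1100i → escape time 6
(row=0, col=3): c = -0.3175 + -0.1100i → escape time 6
(row=0, col=4): c = 0.1200 + -0.1100i → escape time 6
(row=1, col=0): c = -1.6300 + -0.3880i → escape time 4
(row=1, col=1): c = -1.1925 + -0.3880i → escape time 6
(row=1, col=2): c = -0.7550 + -0.3880i → escape time 6
(row=1, col=3): c = -0.3175 + -0.3880i → escape time 6
(row=1, col=4): c = 0.1200 + -0.3880i → escape time 6
(row=2, col=0): c = -1.6300 + -0.6660i → escape time 3
(row=2, col=1): c = -1.1925 + -0.6660i → escape time 3
(row=2, col=2): c = -0.7550 + -0.6660i → escape time 5
(row=2, col=3): c = -0.3175 + -0.6660i → escape time 6
(row=2, col=4): c = 0.1200 + -0.6660i → escape time 6
(row=3, col=0): c = -1.6300 + -0.9440i → escape time 2
(row=3, col=1): c = -1.1925 + -0.9440i → escape time 3
(row=3, col=2): c = -0.7550 + -0.9440i → escape time 4
(row=3, col=3): c = -0.3175 + -0.9440i → escape time 5
(row=3, col=4): c = 0.1200 + -0.9440i → escape time 4
(row=4, col=0): c = -1.6300 + -1.2220i → escape time 1
(row=4, col=1): c = -1.1925 + -1.2220i → escape time 2
(row=4, col=2): c = -0.7550 + -1.2220i → escape time 3
(row=4, col=3): c = -0.3175 + -1.2220i → escape time 3
(row=4, col=4): c = 0.1200 + -1.2220i → escape time 2
(row=5, col=0): c = -1.6300 + -1.5000i → escape time 1
(row=5, col=1): c = -1.1925 + -1.5000i → escape time 2
(row=5, col=2): c = -0.7550 + -1.5000i → escape time 2
(row=5, col=3): c = -0.3175 + -1.5000i → escape time 2
(row=5, col=4): c = 0.1200 + -1.5000i → escape time 2

Answer: 66666
46666
33566
23454
12332
12222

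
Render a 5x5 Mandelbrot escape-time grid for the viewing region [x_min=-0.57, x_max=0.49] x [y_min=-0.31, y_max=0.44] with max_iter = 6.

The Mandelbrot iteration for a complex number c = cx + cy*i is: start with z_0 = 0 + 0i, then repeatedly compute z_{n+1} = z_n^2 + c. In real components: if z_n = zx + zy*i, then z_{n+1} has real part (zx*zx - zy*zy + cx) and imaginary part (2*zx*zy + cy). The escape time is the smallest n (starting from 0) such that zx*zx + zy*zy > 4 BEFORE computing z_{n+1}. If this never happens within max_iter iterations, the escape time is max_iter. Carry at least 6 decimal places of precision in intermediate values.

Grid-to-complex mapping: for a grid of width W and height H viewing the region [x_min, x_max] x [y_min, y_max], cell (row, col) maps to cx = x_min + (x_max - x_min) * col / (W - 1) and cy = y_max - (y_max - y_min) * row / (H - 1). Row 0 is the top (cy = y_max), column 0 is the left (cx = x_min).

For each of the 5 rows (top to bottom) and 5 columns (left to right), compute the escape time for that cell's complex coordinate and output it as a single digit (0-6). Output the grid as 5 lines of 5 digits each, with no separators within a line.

Answer: 66665
66666
66665
66665
66666

Derivation:
(row=0, col=0): c = -0.5700 + 0.4400i → escape time 6
(row=0, col=1): c = -0.3050 + 0.4400i → escape time 6
(row=0, col=2): c = -0.0400 + 0.4400i → escape time 6
(row=0, col=3): c = 0.2250 + 0.4400i → escape time 6
(row=0, col=4): c = 0.4900 + 0.4400i → escape time 5
(row=1, col=0): c = -0.5700 + 0.2525i → escape time 6
(row=1, col=1): c = -0.3050 + 0.2525i → escape time 6
(row=1, col=2): c = -0.0400 + 0.2525i → escape time 6
(row=1, col=3): c = 0.2250 + 0.2525i → escape time 6
(row=1, col=4): c = 0.4900 + 0.2525i → escape time 6
(row=2, col=0): c = -0.5700 + 0.0650i → escape time 6
(row=2, col=1): c = -0.3050 + 0.0650i → escape time 6
(row=2, col=2): c = -0.0400 + 0.0650i → escape time 6
(row=2, col=3): c = 0.2250 + 0.0650i → escape time 6
(row=2, col=4): c = 0.4900 + 0.0650i → escape time 5
(row=3, col=0): c = -0.5700 + -0.1225i → escape time 6
(row=3, col=1): c = -0.3050 + -0.1225i → escape time 6
(row=3, col=2): c = -0.0400 + -0.1225i → escape time 6
(row=3, col=3): c = 0.2250 + -0.1225i → escape time 6
(row=3, col=4): c = 0.4900 + -0.1225i → escape time 5
(row=4, col=0): c = -0.5700 + -0.3100i → escape time 6
(row=4, col=1): c = -0.3050 + -0.3100i → escape time 6
(row=4, col=2): c = -0.0400 + -0.3100i → escape time 6
(row=4, col=3): c = 0.2250 + -0.3100i → escape time 6
(row=4, col=4): c = 0.4900 + -0.3100i → escape time 6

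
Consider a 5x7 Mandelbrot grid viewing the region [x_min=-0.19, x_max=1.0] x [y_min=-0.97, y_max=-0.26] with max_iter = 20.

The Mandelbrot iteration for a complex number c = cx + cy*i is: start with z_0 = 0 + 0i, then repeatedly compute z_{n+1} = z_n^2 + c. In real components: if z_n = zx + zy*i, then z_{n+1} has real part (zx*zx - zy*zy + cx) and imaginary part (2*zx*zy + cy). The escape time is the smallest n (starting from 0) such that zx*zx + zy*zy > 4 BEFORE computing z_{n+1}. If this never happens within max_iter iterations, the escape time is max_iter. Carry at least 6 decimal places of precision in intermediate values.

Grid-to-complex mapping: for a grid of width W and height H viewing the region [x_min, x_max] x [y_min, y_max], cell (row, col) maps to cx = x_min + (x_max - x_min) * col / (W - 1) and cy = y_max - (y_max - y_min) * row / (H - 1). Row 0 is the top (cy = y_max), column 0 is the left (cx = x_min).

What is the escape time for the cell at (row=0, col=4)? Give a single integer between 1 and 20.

z_0 = 0 + 0i, c = 1.0000 + -0.2600i
Iter 1: z = 1.0000 + -0.2600i, |z|^2 = 1.0676
Iter 2: z = 1.9324 + -0.7800i, |z|^2 = 4.3426
Escaped at iteration 2

Answer: 2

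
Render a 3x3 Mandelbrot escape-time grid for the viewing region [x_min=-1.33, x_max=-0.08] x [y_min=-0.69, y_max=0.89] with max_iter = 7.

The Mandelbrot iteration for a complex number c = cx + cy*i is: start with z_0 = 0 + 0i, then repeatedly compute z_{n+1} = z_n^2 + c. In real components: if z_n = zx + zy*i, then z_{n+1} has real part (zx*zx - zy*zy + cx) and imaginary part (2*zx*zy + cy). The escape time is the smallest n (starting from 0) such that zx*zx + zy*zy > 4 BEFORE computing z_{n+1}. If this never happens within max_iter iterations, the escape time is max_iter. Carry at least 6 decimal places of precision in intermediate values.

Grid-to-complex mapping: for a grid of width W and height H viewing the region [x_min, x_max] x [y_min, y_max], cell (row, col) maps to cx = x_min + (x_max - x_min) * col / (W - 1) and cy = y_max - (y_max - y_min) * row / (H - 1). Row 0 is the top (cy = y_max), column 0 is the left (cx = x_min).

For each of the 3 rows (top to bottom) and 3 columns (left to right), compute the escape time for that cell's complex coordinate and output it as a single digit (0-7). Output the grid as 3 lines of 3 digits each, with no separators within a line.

(row=0, col=0): c = -1.3300 + 0.8900i → escape time 3
(row=0, col=1): c = -0.7050 + 0.8900i → escape time 4
(row=0, col=2): c = -0.0800 + 0.8900i → escape time 7
(row=1, col=0): c = -1.3300 + 0.1000i → escape time 7
(row=1, col=1): c = -0.7050 + 0.1000i → escape time 7
(row=1, col=2): c = -0.0800 + 0.1000i → escape time 7
(row=2, col=0): c = -1.3300 + -0.6900i → escape time 3
(row=2, col=1): c = -0.7050 + -0.6900i → escape time 5
(row=2, col=2): c = -0.0800 + -0.6900i → escape time 7

Answer: 347
777
357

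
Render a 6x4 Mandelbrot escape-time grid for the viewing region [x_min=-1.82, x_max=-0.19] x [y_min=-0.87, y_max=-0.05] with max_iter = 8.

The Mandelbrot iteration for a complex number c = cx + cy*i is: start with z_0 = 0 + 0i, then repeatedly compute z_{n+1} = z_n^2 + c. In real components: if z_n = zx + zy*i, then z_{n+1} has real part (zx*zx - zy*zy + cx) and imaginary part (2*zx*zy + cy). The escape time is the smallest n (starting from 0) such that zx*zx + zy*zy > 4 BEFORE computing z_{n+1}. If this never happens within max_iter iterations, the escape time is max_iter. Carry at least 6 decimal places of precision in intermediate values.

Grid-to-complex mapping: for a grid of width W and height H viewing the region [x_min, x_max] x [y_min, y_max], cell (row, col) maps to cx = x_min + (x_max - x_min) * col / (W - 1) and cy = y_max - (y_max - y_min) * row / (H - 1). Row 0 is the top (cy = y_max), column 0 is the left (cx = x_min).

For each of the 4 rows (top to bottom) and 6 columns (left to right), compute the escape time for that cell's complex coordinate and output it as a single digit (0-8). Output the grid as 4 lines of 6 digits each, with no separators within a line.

(row=0, col=0): c = -1.8200 + -0.0500i → escape time 6
(row=0, col=1): c = -1.4940 + -0.0500i → escape time 8
(row=0, col=2): c = -1.1680 + -0.0500i → escape time 8
(row=0, col=3): c = -0.8420 + -0.0500i → escape time 8
(row=0, col=4): c = -0.5160 + -0.0500i → escape time 8
(row=0, col=5): c = -0.1900 + -0.0500i → escape time 8
(row=1, col=0): c = -1.8200 + -0.3233i → escape time 3
(row=1, col=1): c = -1.4940 + -0.3233i → escape time 5
(row=1, col=2): c = -1.1680 + -0.3233i → escape time 8
(row=1, col=3): c = -0.8420 + -0.3233i → escape time 8
(row=1, col=4): c = -0.5160 + -0.3233i → escape time 8
(row=1, col=5): c = -0.1900 + -0.3233i → escape time 8
(row=2, col=0): c = -1.8200 + -0.5967i → escape time 3
(row=2, col=1): c = -1.4940 + -0.5967i → escape time 3
(row=2, col=2): c = -1.1680 + -0.5967i → escape time 4
(row=2, col=3): c = -0.8420 + -0.5967i → escape time 5
(row=2, col=4): c = -0.5160 + -0.5967i → escape time 8
(row=2, col=5): c = -0.1900 + -0.5967i → escape time 8
(row=3, col=0): c = -1.8200 + -0.8700i → escape time 1
(row=3, col=1): c = -1.4940 + -0.8700i → escape time 3
(row=3, col=2): c = -1.1680 + -0.8700i → escape time 3
(row=3, col=3): c = -0.8420 + -0.8700i → escape time 4
(row=3, col=4): c = -0.5160 + -0.8700i → escape time 4
(row=3, col=5): c = -0.1900 + -0.8700i → escape time 8

Answer: 688888
358888
334588
133448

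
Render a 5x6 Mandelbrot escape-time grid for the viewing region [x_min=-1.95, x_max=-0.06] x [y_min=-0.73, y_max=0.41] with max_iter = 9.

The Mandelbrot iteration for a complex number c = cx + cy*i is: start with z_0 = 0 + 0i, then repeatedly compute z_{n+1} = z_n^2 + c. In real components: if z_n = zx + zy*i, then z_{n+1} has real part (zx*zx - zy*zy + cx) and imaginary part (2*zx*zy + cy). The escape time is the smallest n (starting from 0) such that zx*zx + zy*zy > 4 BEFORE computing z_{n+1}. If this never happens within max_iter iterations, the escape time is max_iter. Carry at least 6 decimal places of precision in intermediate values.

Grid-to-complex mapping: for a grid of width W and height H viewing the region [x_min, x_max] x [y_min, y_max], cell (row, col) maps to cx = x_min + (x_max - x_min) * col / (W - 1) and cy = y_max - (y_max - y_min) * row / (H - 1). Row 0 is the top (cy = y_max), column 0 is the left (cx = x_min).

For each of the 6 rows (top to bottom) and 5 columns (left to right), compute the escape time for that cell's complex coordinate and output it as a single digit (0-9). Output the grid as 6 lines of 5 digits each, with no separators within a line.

Answer: 24699
35999
59999
35999
13599
13469

Derivation:
(row=0, col=0): c = -1.9500 + 0.4100i → escape time 2
(row=0, col=1): c = -1.4775 + 0.4100i → escape time 4
(row=0, col=2): c = -1.0050 + 0.4100i → escape time 6
(row=0, col=3): c = -0.5325 + 0.4100i → escape time 9
(row=0, col=4): c = -0.0600 + 0.4100i → escape time 9
(row=1, col=0): c = -1.9500 + 0.1820i → escape time 3
(row=1, col=1): c = -1.4775 + 0.1820i → escape time 5
(row=1, col=2): c = -1.0050 + 0.1820i → escape time 9
(row=1, col=3): c = -0.5325 + 0.1820i → escape time 9
(row=1, col=4): c = -0.0600 + 0.1820i → escape time 9
(row=2, col=0): c = -1.9500 + -0.0460i → escape time 5
(row=2, col=1): c = -1.4775 + -0.0460i → escape time 9
(row=2, col=2): c = -1.0050 + -0.0460i → escape time 9
(row=2, col=3): c = -0.5325 + -0.0460i → escape time 9
(row=2, col=4): c = -0.0600 + -0.0460i → escape time 9
(row=3, col=0): c = -1.9500 + -0.2740i → escape time 3
(row=3, col=1): c = -1.4775 + -0.2740i → escape time 5
(row=3, col=2): c = -1.0050 + -0.2740i → escape time 9
(row=3, col=3): c = -0.5325 + -0.2740i → escape time 9
(row=3, col=4): c = -0.0600 + -0.2740i → escape time 9
(row=4, col=0): c = -1.9500 + -0.5020i → escape time 1
(row=4, col=1): c = -1.4775 + -0.5020i → escape time 3
(row=4, col=2): c = -1.0050 + -0.5020i → escape time 5
(row=4, col=3): c = -0.5325 + -0.5020i → escape time 9
(row=4, col=4): c = -0.0600 + -0.5020i → escape time 9
(row=5, col=0): c = -1.9500 + -0.7300i → escape time 1
(row=5, col=1): c = -1.4775 + -0.7300i → escape time 3
(row=5, col=2): c = -1.0050 + -0.7300i → escape time 4
(row=5, col=3): c = -0.5325 + -0.7300i → escape time 6
(row=5, col=4): c = -0.0600 + -0.7300i → escape time 9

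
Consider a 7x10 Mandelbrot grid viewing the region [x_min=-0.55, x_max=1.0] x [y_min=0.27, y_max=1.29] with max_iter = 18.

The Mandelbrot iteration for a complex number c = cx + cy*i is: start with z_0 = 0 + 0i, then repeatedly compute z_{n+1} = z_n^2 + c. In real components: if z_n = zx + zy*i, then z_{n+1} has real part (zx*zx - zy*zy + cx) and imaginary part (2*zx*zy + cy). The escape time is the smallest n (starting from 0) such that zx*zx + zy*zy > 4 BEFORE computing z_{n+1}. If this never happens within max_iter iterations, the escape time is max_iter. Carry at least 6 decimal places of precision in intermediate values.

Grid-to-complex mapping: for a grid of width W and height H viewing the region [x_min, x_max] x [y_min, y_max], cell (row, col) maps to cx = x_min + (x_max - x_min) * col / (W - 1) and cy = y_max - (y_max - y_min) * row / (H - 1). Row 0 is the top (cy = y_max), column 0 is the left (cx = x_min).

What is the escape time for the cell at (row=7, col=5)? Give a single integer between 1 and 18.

z_0 = 0 + 0i, c = 0.7417 + 0.4967i
Iter 1: z = 0.7417 + 0.4967i, |z|^2 = 0.7967
Iter 2: z = 1.0451 + 1.2334i, |z|^2 = 2.6134
Iter 3: z = 0.3126 + 3.0746i, |z|^2 = 9.5508
Escaped at iteration 3

Answer: 3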